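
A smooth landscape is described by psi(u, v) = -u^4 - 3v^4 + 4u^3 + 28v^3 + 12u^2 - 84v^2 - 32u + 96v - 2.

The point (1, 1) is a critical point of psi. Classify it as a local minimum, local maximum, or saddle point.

saddle point

The mixed partial ∂²psi/∂u∂v is 0, so the Hessian at any point is diag(psi_uu, psi_vv) = diag(12(-u^2 + 2u + 2), 12(-3v^2 + 14v - 14)).
At (1, 1): H = diag(36, -36).
The eigenvalues have opposite signs, so H is indefinite: a saddle point.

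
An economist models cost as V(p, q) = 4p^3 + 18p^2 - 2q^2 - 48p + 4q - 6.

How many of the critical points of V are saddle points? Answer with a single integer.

V separates as a function of p plus a function of q, so ∇V=0 decouples.
∂V/∂p = 12(p - 1)(p + 4) = 0 at p ∈ {-4, 1}; ∂V/∂q = -4(q - 1) = 0 at q ∈ {1}.
The Hessian is diagonal: diag(V_pp, V_qq). Second derivatives: V_pp(-4)=-60, V_pp(1)=60; V_qq(1)=-4.
Saddle points occur where the two diagonal entries have opposite signs: (1, 1). Count: 1.

1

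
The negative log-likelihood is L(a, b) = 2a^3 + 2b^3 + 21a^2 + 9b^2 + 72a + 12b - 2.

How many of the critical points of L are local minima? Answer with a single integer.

1

L separates as a function of a plus a function of b, so ∇L=0 decouples.
∂L/∂a = 6(a + 3)(a + 4) = 0 at a ∈ {-4, -3}; ∂L/∂b = 6(b + 1)(b + 2) = 0 at b ∈ {-2, -1}.
The Hessian is diagonal: diag(L_aa, L_bb). Second derivatives: L_aa(-4)=-6, L_aa(-3)=6; L_bb(-2)=-6, L_bb(-1)=6.
Local minima occur where both diagonal entries positive: (-3, -1). Count: 1.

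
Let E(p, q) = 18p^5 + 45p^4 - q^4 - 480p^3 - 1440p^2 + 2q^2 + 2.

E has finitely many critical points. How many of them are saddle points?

E separates as a function of p plus a function of q, so ∇E=0 decouples.
∂E/∂p = 90p(p - 4)(p + 2)(p + 4) = 0 at p ∈ {-4, -2, 0, 4}; ∂E/∂q = -4q(q - 1)(q + 1) = 0 at q ∈ {-1, 0, 1}.
The Hessian is diagonal: diag(E_pp, E_qq). Second derivatives: E_pp(-4)=-5760, E_pp(-2)=2160, E_pp(0)=-2880, E_pp(4)=17280; E_qq(-1)=-8, E_qq(0)=4, E_qq(1)=-8.
Saddle points occur where the two diagonal entries have opposite signs: (-4, 0), (-2, -1), (-2, 1), (0, 0), (4, -1), (4, 1). Count: 6.

6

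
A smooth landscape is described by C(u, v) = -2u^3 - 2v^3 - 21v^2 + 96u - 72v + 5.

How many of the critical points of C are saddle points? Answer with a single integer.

C separates as a function of u plus a function of v, so ∇C=0 decouples.
∂C/∂u = -6(u - 4)(u + 4) = 0 at u ∈ {-4, 4}; ∂C/∂v = -6(v + 3)(v + 4) = 0 at v ∈ {-4, -3}.
The Hessian is diagonal: diag(C_uu, C_vv). Second derivatives: C_uu(-4)=48, C_uu(4)=-48; C_vv(-4)=6, C_vv(-3)=-6.
Saddle points occur where the two diagonal entries have opposite signs: (-4, -3), (4, -4). Count: 2.

2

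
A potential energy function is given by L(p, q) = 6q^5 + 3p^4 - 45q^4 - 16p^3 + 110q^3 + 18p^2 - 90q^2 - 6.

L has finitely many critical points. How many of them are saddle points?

6

L separates as a function of p plus a function of q, so ∇L=0 decouples.
∂L/∂p = 12p(p - 3)(p - 1) = 0 at p ∈ {0, 1, 3}; ∂L/∂q = 30q(q - 3)(q - 2)(q - 1) = 0 at q ∈ {0, 1, 2, 3}.
The Hessian is diagonal: diag(L_pp, L_qq). Second derivatives: L_pp(0)=36, L_pp(1)=-24, L_pp(3)=72; L_qq(0)=-180, L_qq(1)=60, L_qq(2)=-60, L_qq(3)=180.
Saddle points occur where the two diagonal entries have opposite signs: (0, 0), (0, 2), (1, 1), (1, 3), (3, 0), (3, 2). Count: 6.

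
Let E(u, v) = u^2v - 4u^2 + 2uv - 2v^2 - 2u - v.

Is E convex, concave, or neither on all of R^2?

The term u^2v is cubic, so the Hessian is not constant.
∂²E/∂u² = 2v - 8, which takes both signs as v varies (negative for sufficiently negative v). A diagonal entry of the Hessian changing sign means the Hessian is neither positive- nor negative-semidefinite on all of R^2.

neither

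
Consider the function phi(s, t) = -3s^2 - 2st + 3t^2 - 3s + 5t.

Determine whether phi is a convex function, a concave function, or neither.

neither

phi is quadratic, so its Hessian is the constant matrix H = [[-6, -2], [-2, 6]].
det(H) = -40, tr(H) = 0.
det(H) < 0, so H is indefinite: neither convex nor concave.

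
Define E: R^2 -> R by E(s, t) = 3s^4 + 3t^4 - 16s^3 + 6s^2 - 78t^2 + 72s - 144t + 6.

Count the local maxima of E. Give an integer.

E separates as a function of s plus a function of t, so ∇E=0 decouples.
∂E/∂s = 12(s - 3)(s - 2)(s + 1) = 0 at s ∈ {-1, 2, 3}; ∂E/∂t = 12(t - 4)(t + 1)(t + 3) = 0 at t ∈ {-3, -1, 4}.
The Hessian is diagonal: diag(E_ss, E_tt). Second derivatives: E_ss(-1)=144, E_ss(2)=-36, E_ss(3)=48; E_tt(-3)=168, E_tt(-1)=-120, E_tt(4)=420.
Local maxima occur where both diagonal entries negative: (2, -1). Count: 1.

1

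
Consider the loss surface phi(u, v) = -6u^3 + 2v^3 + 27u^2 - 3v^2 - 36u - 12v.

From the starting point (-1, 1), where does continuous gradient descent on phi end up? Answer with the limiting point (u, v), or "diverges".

(1, 2)

phi is separable, so gradient descent decouples: u follows -∂phi/∂u, v follows -∂phi/∂v.
∂phi/∂u = -18(u - 2)(u - 1); at u=-1 this is -108, so u increases.
∂phi/∂v = 6(v - 2)(v + 1); at v=1 this is -12, so v increases.
u converges to its nearest critical value 1 (a local min of the u-part); v converges to 2. The iterate converges to (1, 2).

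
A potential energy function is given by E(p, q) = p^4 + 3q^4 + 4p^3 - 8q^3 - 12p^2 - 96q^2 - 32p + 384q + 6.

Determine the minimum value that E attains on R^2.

E(p,q) separates as A(p) + B(q) + 6, so its minimum is min A + min B + 6.
A'(p) = 4(p - 2)(p + 1)(p + 4) vanishes at p ∈ {-4, -1, 2}; B'(q) = 12(q - 4)(q - 2)(q + 4) vanishes at q ∈ {-4, 2, 4}.
Local minima of A (where A''>0): A(-4)=-64, A(2)=-64. Local minima of B: B(-4)=-1792, B(4)=256.
So the global minimum of E is A(-4) + B(-4) + 6 = -64 − 1792 + 6 = -1850, attained at (-4, -4).

-1850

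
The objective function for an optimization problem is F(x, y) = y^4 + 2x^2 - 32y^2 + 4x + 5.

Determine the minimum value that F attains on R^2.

-253

F(x,y) separates as P(x) + Q(y) + 5, so its minimum is min P + min Q + 5.
P'(x) = 4x + 4 vanishes at x ∈ {-1}; Q'(y) = 4y(y - 4)(y + 4) vanishes at y ∈ {-4, 0, 4}.
Local minima of P (where P''>0): P(-1)=-2. Local minima of Q: Q(-4)=-256, Q(4)=-256.
So the global minimum of F is P(-1) + Q(-4) + 5 = -2 − 256 + 5 = -253, attained at (-1, -4).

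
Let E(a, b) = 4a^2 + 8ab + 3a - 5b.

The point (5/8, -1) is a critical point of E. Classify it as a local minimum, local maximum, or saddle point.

The Hessian of E is constant: H = [[8, 8], [8, 0]].
det(H) = 8·0 − 8² = -64.
Since det(H) < 0, H is indefinite and the critical point is a saddle point.

saddle point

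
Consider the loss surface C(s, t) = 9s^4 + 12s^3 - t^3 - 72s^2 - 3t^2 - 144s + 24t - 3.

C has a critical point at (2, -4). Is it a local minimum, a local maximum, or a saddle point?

The mixed partial ∂²C/∂s∂t is 0, so the Hessian at any point is diag(C_ss, C_tt) = diag(36(3s^2 + 2s - 4), -6(t + 1)).
At (2, -4): H = diag(432, 18).
Both eigenvalues are positive, so H is positive definite: a local minimum.

local minimum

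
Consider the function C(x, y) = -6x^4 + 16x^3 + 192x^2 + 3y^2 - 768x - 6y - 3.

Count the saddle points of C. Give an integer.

2

C separates as a function of x plus a function of y, so ∇C=0 decouples.
∂C/∂x = -24(x - 4)(x - 2)(x + 4) = 0 at x ∈ {-4, 2, 4}; ∂C/∂y = 6(y - 1) = 0 at y ∈ {1}.
The Hessian is diagonal: diag(C_xx, C_yy). Second derivatives: C_xx(-4)=-1152, C_xx(2)=288, C_xx(4)=-384; C_yy(1)=6.
Saddle points occur where the two diagonal entries have opposite signs: (-4, 1), (4, 1). Count: 2.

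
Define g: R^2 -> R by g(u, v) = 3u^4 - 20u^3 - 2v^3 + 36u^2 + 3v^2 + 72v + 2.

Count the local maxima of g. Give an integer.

g separates as a function of u plus a function of v, so ∇g=0 decouples.
∂g/∂u = 12u(u - 3)(u - 2) = 0 at u ∈ {0, 2, 3}; ∂g/∂v = -6(v - 4)(v + 3) = 0 at v ∈ {-3, 4}.
The Hessian is diagonal: diag(g_uu, g_vv). Second derivatives: g_uu(0)=72, g_uu(2)=-24, g_uu(3)=36; g_vv(-3)=42, g_vv(4)=-42.
Local maxima occur where both diagonal entries negative: (2, 4). Count: 1.

1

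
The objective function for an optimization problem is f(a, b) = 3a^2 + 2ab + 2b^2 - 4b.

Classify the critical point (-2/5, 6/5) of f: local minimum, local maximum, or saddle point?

The Hessian of f is constant: H = [[6, 2], [2, 4]].
det(H) = 6·4 − 2² = 20.
det(H) > 0 and tr(H) = 10 > 0, so H is positive definite and the point is a local minimum.

local minimum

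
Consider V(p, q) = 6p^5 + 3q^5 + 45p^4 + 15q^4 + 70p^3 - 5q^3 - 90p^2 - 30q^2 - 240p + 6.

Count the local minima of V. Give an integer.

V separates as a function of p plus a function of q, so ∇V=0 decouples.
∂V/∂p = 30(p - 1)(p + 1)(p + 2)(p + 4) = 0 at p ∈ {-4, -2, -1, 1}; ∂V/∂q = 15q(q - 1)(q + 1)(q + 4) = 0 at q ∈ {-4, -1, 0, 1}.
The Hessian is diagonal: diag(V_pp, V_qq). Second derivatives: V_pp(-4)=-900, V_pp(-2)=180, V_pp(-1)=-180, V_pp(1)=900; V_qq(-4)=-900, V_qq(-1)=90, V_qq(0)=-60, V_qq(1)=150.
Local minima occur where both diagonal entries positive: (-2, -1), (-2, 1), (1, -1), (1, 1). Count: 4.

4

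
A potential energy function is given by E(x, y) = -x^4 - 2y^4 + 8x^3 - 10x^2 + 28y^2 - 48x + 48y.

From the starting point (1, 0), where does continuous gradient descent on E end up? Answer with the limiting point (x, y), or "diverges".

(3, -1)

E is separable, so gradient descent decouples: x follows -∂E/∂x, y follows -∂E/∂y.
∂E/∂x = -4(x - 4)(x - 3)(x + 1); at x=1 this is -48, so x increases.
∂E/∂y = -8(y - 3)(y + 1)(y + 2); at y=0 this is 48, so y decreases.
x converges to its nearest critical value 3 (a local min of the x-part); y converges to -1. The iterate converges to (3, -1).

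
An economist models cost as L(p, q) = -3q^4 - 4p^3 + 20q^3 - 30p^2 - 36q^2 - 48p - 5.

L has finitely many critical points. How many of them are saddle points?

3

L separates as a function of p plus a function of q, so ∇L=0 decouples.
∂L/∂p = -12(p + 1)(p + 4) = 0 at p ∈ {-4, -1}; ∂L/∂q = -12q(q - 3)(q - 2) = 0 at q ∈ {0, 2, 3}.
The Hessian is diagonal: diag(L_pp, L_qq). Second derivatives: L_pp(-4)=36, L_pp(-1)=-36; L_qq(0)=-72, L_qq(2)=24, L_qq(3)=-36.
Saddle points occur where the two diagonal entries have opposite signs: (-4, 0), (-4, 3), (-1, 2). Count: 3.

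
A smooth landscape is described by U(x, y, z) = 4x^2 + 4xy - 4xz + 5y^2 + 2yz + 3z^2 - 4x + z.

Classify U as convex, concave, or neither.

convex

U is quadratic, so its Hessian is the constant matrix H = [[8, 4, -4], [4, 10, 2], [-4, 2, 6]].
Leading principal minors: 8, 64, 128.
All positive ⇒ H ≻ 0 ⇒ convex.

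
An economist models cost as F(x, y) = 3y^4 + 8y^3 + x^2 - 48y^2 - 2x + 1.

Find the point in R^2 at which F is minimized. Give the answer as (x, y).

(1, -4)

F(x,y) separates as P(x) + Q(y) + 1, so its minimum is min P + min Q + 1.
P'(x) = 2x - 2 vanishes at x ∈ {1}; Q'(y) = 12y(y - 2)(y + 4) vanishes at y ∈ {-4, 0, 2}.
Local minima of P (where P''>0): P(1)=-1. Local minima of Q: Q(-4)=-512, Q(2)=-80.
So the global minimum of F is P(1) + Q(-4) + 1 = -1 − 512 + 1 = -512, attained at (1, -4).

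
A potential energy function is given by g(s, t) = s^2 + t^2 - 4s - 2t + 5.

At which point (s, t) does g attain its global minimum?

g(s,t) separates as P(s) + Q(t) + 5, so its minimum is min P + min Q + 5.
P'(s) = 2s - 4 vanishes at s ∈ {2}; Q'(t) = 2(t - 1) vanishes at t ∈ {1}.
Local minima of P (where P''>0): P(2)=-4. Local minima of Q: Q(1)=-1.
So the global minimum of g is P(2) + Q(1) + 5 = -4 − 1 + 5 = 0, attained at (2, 1).

(2, 1)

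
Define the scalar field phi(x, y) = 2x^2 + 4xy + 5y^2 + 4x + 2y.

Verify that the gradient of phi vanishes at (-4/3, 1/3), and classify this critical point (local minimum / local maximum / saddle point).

local minimum

∇phi = (4x + 4y + 4, 4x + 10y + 2); substituting (-4/3, 1/3) gives ∇phi = (0, 0), so (-4/3, 1/3) is indeed a critical point.
The Hessian of phi is constant: H = [[4, 4], [4, 10]].
det(H) = 4·10 − 4² = 24.
det(H) > 0 and tr(H) = 14 > 0, so H is positive definite and the point is a local minimum.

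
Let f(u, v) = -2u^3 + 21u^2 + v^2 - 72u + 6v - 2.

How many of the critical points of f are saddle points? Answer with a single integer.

f separates as a function of u plus a function of v, so ∇f=0 decouples.
∂f/∂u = -6(u - 4)(u - 3) = 0 at u ∈ {3, 4}; ∂f/∂v = 2(v + 3) = 0 at v ∈ {-3}.
The Hessian is diagonal: diag(f_uu, f_vv). Second derivatives: f_uu(3)=6, f_uu(4)=-6; f_vv(-3)=2.
Saddle points occur where the two diagonal entries have opposite signs: (4, -3). Count: 1.

1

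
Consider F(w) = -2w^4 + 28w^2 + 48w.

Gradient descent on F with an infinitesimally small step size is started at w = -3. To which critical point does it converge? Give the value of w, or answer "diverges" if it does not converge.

F'(w) = -8(w - 3)(w + 1)(w + 2), so F'(-3) = 96.
Gradient descent moves in the -F' direction, i.e. w is decreasing.
There is no critical point below w=-3, and F' keeps the same sign, so the iterate runs off to −∞.

diverges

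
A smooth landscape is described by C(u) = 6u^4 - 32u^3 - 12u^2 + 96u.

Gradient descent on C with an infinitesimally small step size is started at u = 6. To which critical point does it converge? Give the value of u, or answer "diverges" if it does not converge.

4

C'(u) = 24(u - 4)(u - 1)(u + 1), so C'(6) = 1680.
Gradient descent moves in the -C' direction, i.e. u is decreasing.
The nearest critical point in that direction is u = 4, where C'' = 360 > 0 (a local minimum). The iterate converges there.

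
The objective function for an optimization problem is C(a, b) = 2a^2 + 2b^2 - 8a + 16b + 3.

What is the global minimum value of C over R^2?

C(a,b) separates as P(a) + Q(b) + 3, so its minimum is min P + min Q + 3.
P'(a) = 4a - 8 vanishes at a ∈ {2}; Q'(b) = 4b + 16 vanishes at b ∈ {-4}.
Local minima of P (where P''>0): P(2)=-8. Local minima of Q: Q(-4)=-32.
So the global minimum of C is P(2) + Q(-4) + 3 = -8 − 32 + 3 = -37, attained at (2, -4).

-37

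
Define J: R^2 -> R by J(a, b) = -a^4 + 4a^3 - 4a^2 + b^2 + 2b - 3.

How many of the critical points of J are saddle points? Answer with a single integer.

2

J separates as a function of a plus a function of b, so ∇J=0 decouples.
∂J/∂a = -4a(a - 2)(a - 1) = 0 at a ∈ {0, 1, 2}; ∂J/∂b = 2(b + 1) = 0 at b ∈ {-1}.
The Hessian is diagonal: diag(J_aa, J_bb). Second derivatives: J_aa(0)=-8, J_aa(1)=4, J_aa(2)=-8; J_bb(-1)=2.
Saddle points occur where the two diagonal entries have opposite signs: (0, -1), (2, -1). Count: 2.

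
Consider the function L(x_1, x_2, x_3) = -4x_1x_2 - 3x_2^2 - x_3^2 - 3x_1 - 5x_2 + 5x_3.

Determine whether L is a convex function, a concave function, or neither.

neither

L is quadratic, so its Hessian is the constant matrix H = [[0, -4, 0], [-4, -6, 0], [0, 0, -2]].
Leading principal minors: 0, -16, 32.
Neither pattern holds ⇒ H is indefinite ⇒ neither convex nor concave.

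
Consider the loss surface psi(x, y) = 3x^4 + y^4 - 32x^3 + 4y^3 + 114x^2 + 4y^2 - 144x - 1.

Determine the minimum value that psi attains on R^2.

psi(x,y) separates as P(x) + Q(y) − 1, so its minimum is min P + min Q − 1.
P'(x) = 12(x - 4)(x - 3)(x - 1) vanishes at x ∈ {1, 3, 4}; Q'(y) = 4y(y + 1)(y + 2) vanishes at y ∈ {-2, -1, 0}.
Local minima of P (where P''>0): P(1)=-59, P(4)=-32. Local minima of Q: Q(-2)=0, Q(0)=0.
So the global minimum of psi is P(1) + Q(-2) − 1 = -59 + 0 − 1 = -60, attained at (1, -2).

-60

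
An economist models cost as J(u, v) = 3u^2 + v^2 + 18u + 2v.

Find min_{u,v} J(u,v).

-28

J(u,v) separates as P(u) + Q(v), so its minimum is min P + min Q.
P'(u) = 6u + 18 vanishes at u ∈ {-3}; Q'(v) = 2v + 2 vanishes at v ∈ {-1}.
Local minima of P (where P''>0): P(-3)=-27. Local minima of Q: Q(-1)=-1.
So the global minimum of J is P(-3) + Q(-1) = -27 − 1 = -28, attained at (-3, -1).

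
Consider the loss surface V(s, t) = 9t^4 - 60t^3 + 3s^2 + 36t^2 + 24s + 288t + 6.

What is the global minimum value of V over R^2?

V(s,t) separates as P(s) + Q(t) + 6, so its minimum is min P + min Q + 6.
P'(s) = 6s + 24 vanishes at s ∈ {-4}; Q'(t) = 36(t - 4)(t - 2)(t + 1) vanishes at t ∈ {-1, 2, 4}.
Local minima of P (where P''>0): P(-4)=-48. Local minima of Q: Q(-1)=-183, Q(4)=192.
So the global minimum of V is P(-4) + Q(-1) + 6 = -48 − 183 + 6 = -225, attained at (-4, -1).

-225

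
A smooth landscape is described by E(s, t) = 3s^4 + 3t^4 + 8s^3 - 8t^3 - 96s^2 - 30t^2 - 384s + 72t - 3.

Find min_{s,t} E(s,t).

E(s,t) separates as P(s) + Q(t) − 3, so its minimum is min P + min Q − 3.
P'(s) = 12(s - 4)(s + 2)(s + 4) vanishes at s ∈ {-4, -2, 4}; Q'(t) = 12(t - 3)(t - 1)(t + 2) vanishes at t ∈ {-2, 1, 3}.
Local minima of P (where P''>0): P(-4)=256, P(4)=-1792. Local minima of Q: Q(-2)=-152, Q(3)=-27.
So the global minimum of E is P(4) + Q(-2) − 3 = -1792 − 152 − 3 = -1947, attained at (4, -2).

-1947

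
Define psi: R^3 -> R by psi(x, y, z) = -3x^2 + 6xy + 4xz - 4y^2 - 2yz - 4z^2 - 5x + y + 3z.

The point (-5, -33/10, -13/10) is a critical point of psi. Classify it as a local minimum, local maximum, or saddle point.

The Hessian is constant: H = [[-6, 6, 4], [6, -8, -2], [4, -2, -8]].
Leading principal minors: Δ₁ = -6, Δ₂ = 12, Δ₃ = -40.
The minors alternate sign starting negative (−, +, −), so H is negative definite: a local maximum.

local maximum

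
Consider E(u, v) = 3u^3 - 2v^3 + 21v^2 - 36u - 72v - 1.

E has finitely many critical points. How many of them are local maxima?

E separates as a function of u plus a function of v, so ∇E=0 decouples.
∂E/∂u = 9(u - 2)(u + 2) = 0 at u ∈ {-2, 2}; ∂E/∂v = -6(v - 4)(v - 3) = 0 at v ∈ {3, 4}.
The Hessian is diagonal: diag(E_uu, E_vv). Second derivatives: E_uu(-2)=-36, E_uu(2)=36; E_vv(3)=6, E_vv(4)=-6.
Local maxima occur where both diagonal entries negative: (-2, 4). Count: 1.

1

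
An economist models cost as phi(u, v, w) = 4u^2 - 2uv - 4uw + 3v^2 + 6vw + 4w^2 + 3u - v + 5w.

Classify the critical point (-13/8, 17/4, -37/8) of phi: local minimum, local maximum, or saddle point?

The Hessian is constant: H = [[8, -2, -4], [-2, 6, 6], [-4, 6, 8]].
Leading principal minors: Δ₁ = 8, Δ₂ = 44, Δ₃ = 64.
All leading minors are positive, so H is positive definite: a local minimum.

local minimum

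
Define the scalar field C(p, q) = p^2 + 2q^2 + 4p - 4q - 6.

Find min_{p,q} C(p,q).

C(p,q) separates as A(p) + B(q) − 6, so its minimum is min A + min B − 6.
A'(p) = 2p + 4 vanishes at p ∈ {-2}; B'(q) = 4q - 4 vanishes at q ∈ {1}.
Local minima of A (where A''>0): A(-2)=-4. Local minima of B: B(1)=-2.
So the global minimum of C is A(-2) + B(1) − 6 = -4 − 2 − 6 = -12, attained at (-2, 1).

-12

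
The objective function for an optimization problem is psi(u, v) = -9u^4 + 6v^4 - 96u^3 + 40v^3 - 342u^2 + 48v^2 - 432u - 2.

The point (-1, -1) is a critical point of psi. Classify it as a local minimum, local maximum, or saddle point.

local maximum

The mixed partial ∂²psi/∂u∂v is 0, so the Hessian at any point is diag(psi_uu, psi_vv) = diag(-36(3u^2 + 16u + 19), 24(3v^2 + 10v + 4)).
At (-1, -1): H = diag(-216, -72).
Both eigenvalues are negative, so H is negative definite: a local maximum.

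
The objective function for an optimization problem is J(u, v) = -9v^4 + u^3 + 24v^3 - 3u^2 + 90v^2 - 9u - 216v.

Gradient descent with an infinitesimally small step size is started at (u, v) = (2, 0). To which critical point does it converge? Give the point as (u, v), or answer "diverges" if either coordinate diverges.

J is separable, so gradient descent decouples: u follows -∂J/∂u, v follows -∂J/∂v.
∂J/∂u = 3(u - 3)(u + 1); at u=2 this is -9, so u increases.
∂J/∂v = -36(v - 3)(v - 1)(v + 2); at v=0 this is -216, so v increases.
u converges to its nearest critical value 3 (a local min of the u-part); v converges to 1. The iterate converges to (3, 1).

(3, 1)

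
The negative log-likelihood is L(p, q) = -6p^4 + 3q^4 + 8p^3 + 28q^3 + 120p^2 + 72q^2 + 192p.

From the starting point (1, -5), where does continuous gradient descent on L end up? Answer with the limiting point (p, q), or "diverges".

(-1, -4)

L is separable, so gradient descent decouples: p follows -∂L/∂p, q follows -∂L/∂q.
∂L/∂p = -24(p - 4)(p + 1)(p + 2); at p=1 this is 432, so p decreases.
∂L/∂q = 12q(q + 3)(q + 4); at q=-5 this is -120, so q increases.
p converges to its nearest critical value -1 (a local min of the p-part); q converges to -4. The iterate converges to (-1, -4).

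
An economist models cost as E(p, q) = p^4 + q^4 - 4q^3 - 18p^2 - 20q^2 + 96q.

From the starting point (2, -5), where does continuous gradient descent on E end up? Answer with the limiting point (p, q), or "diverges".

E is separable, so gradient descent decouples: p follows -∂E/∂p, q follows -∂E/∂q.
∂E/∂p = 4p(p - 3)(p + 3); at p=2 this is -40, so p increases.
∂E/∂q = 4(q - 4)(q - 2)(q + 3); at q=-5 this is -504, so q increases.
p converges to its nearest critical value 3 (a local min of the p-part); q converges to -3. The iterate converges to (3, -3).

(3, -3)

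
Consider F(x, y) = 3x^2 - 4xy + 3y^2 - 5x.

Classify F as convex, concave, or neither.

convex

F is quadratic, so its Hessian is the constant matrix H = [[6, -4], [-4, 6]].
det(H) = 20, tr(H) = 12.
det(H) > 0 and tr(H) > 0, so H is positive definite everywhere: convex.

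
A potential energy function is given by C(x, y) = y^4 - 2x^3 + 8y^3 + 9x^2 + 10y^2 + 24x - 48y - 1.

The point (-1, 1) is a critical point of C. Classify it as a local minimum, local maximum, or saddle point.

The mixed partial ∂²C/∂x∂y is 0, so the Hessian at any point is diag(C_xx, C_yy) = diag(6(-2x + 3), 4(3y^2 + 12y + 5)).
At (-1, 1): H = diag(30, 80).
Both eigenvalues are positive, so H is positive definite: a local minimum.

local minimum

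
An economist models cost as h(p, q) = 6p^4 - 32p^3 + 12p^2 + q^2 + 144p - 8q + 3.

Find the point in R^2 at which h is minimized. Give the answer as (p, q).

(-1, 4)

h(p,q) separates as A(p) + B(q) + 3, so its minimum is min A + min B + 3.
A'(p) = 24(p - 3)(p - 2)(p + 1) vanishes at p ∈ {-1, 2, 3}; B'(q) = 2q - 8 vanishes at q ∈ {4}.
Local minima of A (where A''>0): A(-1)=-94, A(3)=162. Local minima of B: B(4)=-16.
So the global minimum of h is A(-1) + B(4) + 3 = -94 − 16 + 3 = -107, attained at (-1, 4).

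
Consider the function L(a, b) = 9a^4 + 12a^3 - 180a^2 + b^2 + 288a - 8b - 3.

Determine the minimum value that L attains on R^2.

-2515

L(a,b) separates as P(a) + Q(b) − 3, so its minimum is min P + min Q − 3.
P'(a) = 36(a - 2)(a - 1)(a + 4) vanishes at a ∈ {-4, 1, 2}; Q'(b) = 2b - 8 vanishes at b ∈ {4}.
Local minima of P (where P''>0): P(-4)=-2496, P(2)=96. Local minima of Q: Q(4)=-16.
So the global minimum of L is P(-4) + Q(4) − 3 = -2496 − 16 − 3 = -2515, attained at (-4, 4).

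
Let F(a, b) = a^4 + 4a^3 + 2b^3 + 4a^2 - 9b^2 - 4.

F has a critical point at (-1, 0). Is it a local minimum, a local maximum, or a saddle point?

local maximum

The mixed partial ∂²F/∂a∂b is 0, so the Hessian at any point is diag(F_aa, F_bb) = diag(4(3a^2 + 6a + 2), 6(2b - 3)).
At (-1, 0): H = diag(-4, -18).
Both eigenvalues are negative, so H is negative definite: a local maximum.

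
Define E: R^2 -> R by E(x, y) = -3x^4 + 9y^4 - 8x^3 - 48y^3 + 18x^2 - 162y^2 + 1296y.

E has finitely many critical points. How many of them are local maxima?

2

E separates as a function of x plus a function of y, so ∇E=0 decouples.
∂E/∂x = -12x(x - 1)(x + 3) = 0 at x ∈ {-3, 0, 1}; ∂E/∂y = 36(y - 4)(y - 3)(y + 3) = 0 at y ∈ {-3, 3, 4}.
The Hessian is diagonal: diag(E_xx, E_yy). Second derivatives: E_xx(-3)=-144, E_xx(0)=36, E_xx(1)=-48; E_yy(-3)=1512, E_yy(3)=-216, E_yy(4)=252.
Local maxima occur where both diagonal entries negative: (-3, 3), (1, 3). Count: 2.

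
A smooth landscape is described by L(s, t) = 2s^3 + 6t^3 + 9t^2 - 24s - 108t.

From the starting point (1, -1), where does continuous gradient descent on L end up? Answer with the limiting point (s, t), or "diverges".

(2, 2)

L is separable, so gradient descent decouples: s follows -∂L/∂s, t follows -∂L/∂t.
∂L/∂s = 6(s - 2)(s + 2); at s=1 this is -18, so s increases.
∂L/∂t = 18(t - 2)(t + 3); at t=-1 this is -108, so t increases.
s converges to its nearest critical value 2 (a local min of the s-part); t converges to 2. The iterate converges to (2, 2).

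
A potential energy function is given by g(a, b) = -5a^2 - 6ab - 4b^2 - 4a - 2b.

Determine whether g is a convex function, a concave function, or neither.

concave

g is quadratic, so its Hessian is the constant matrix H = [[-10, -6], [-6, -8]].
det(H) = 44, tr(H) = -18.
det(H) > 0 and tr(H) < 0, so H is negative definite everywhere: concave.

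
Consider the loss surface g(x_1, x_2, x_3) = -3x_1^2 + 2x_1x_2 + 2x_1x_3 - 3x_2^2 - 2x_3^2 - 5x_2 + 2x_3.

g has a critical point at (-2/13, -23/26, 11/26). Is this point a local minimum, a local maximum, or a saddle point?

The Hessian is constant: H = [[-6, 2, 2], [2, -6, 0], [2, 0, -4]].
Leading principal minors: Δ₁ = -6, Δ₂ = 32, Δ₃ = -104.
The minors alternate sign starting negative (−, +, −), so H is negative definite: a local maximum.

local maximum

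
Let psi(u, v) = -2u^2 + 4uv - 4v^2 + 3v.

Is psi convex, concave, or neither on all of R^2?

concave

psi is quadratic, so its Hessian is the constant matrix H = [[-4, 4], [4, -8]].
det(H) = 16, tr(H) = -12.
det(H) > 0 and tr(H) < 0, so H is negative definite everywhere: concave.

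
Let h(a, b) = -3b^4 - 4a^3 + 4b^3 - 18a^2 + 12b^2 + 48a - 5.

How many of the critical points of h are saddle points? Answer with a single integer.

h separates as a function of a plus a function of b, so ∇h=0 decouples.
∂h/∂a = -12(a - 1)(a + 4) = 0 at a ∈ {-4, 1}; ∂h/∂b = -12b(b - 2)(b + 1) = 0 at b ∈ {-1, 0, 2}.
The Hessian is diagonal: diag(h_aa, h_bb). Second derivatives: h_aa(-4)=60, h_aa(1)=-60; h_bb(-1)=-36, h_bb(0)=24, h_bb(2)=-72.
Saddle points occur where the two diagonal entries have opposite signs: (-4, -1), (-4, 2), (1, 0). Count: 3.

3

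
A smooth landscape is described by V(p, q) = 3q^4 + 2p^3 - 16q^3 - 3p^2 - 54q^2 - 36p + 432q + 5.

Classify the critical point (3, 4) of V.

The mixed partial ∂²V/∂p∂q is 0, so the Hessian at any point is diag(V_pp, V_qq) = diag(6(2p - 1), 12(3q^2 - 8q - 9)).
At (3, 4): H = diag(30, 84).
Both eigenvalues are positive, so H is positive definite: a local minimum.

local minimum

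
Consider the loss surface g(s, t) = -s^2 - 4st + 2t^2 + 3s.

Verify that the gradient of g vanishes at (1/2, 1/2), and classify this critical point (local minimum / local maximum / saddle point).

∇g = (-2s - 4t + 3, -4s + 4t); substituting (1/2, 1/2) gives ∇g = (0, 0), so (1/2, 1/2) is indeed a critical point.
The Hessian of g is constant: H = [[-2, -4], [-4, 4]].
det(H) = (-2)·4 − (-4)² = -24.
Since det(H) < 0, H is indefinite and the critical point is a saddle point.

saddle point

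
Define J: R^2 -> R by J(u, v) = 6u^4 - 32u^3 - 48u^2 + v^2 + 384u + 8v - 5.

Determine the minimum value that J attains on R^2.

J(u,v) separates as P(u) + Q(v) − 5, so its minimum is min P + min Q − 5.
P'(u) = 24(u - 4)(u - 2)(u + 2) vanishes at u ∈ {-2, 2, 4}; Q'(v) = 2v + 8 vanishes at v ∈ {-4}.
Local minima of P (where P''>0): P(-2)=-608, P(4)=256. Local minima of Q: Q(-4)=-16.
So the global minimum of J is P(-2) + Q(-4) − 5 = -608 − 16 − 5 = -629, attained at (-2, -4).

-629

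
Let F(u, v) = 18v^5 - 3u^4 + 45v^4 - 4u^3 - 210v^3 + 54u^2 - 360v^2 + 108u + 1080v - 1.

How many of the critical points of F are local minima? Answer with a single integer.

2

F separates as a function of u plus a function of v, so ∇F=0 decouples.
∂F/∂u = -12(u - 3)(u + 1)(u + 3) = 0 at u ∈ {-3, -1, 3}; ∂F/∂v = 90(v - 2)(v - 1)(v + 2)(v + 3) = 0 at v ∈ {-3, -2, 1, 2}.
The Hessian is diagonal: diag(F_uu, F_vv). Second derivatives: F_uu(-3)=-144, F_uu(-1)=96, F_uu(3)=-288; F_vv(-3)=-1800, F_vv(-2)=1080, F_vv(1)=-1080, F_vv(2)=1800.
Local minima occur where both diagonal entries positive: (-1, -2), (-1, 2). Count: 2.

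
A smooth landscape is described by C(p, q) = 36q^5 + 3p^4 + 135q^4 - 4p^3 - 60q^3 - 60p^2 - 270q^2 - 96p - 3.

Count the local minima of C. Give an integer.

4

C separates as a function of p plus a function of q, so ∇C=0 decouples.
∂C/∂p = 12(p - 4)(p + 1)(p + 2) = 0 at p ∈ {-2, -1, 4}; ∂C/∂q = 180q(q - 1)(q + 1)(q + 3) = 0 at q ∈ {-3, -1, 0, 1}.
The Hessian is diagonal: diag(C_pp, C_qq). Second derivatives: C_pp(-2)=72, C_pp(-1)=-60, C_pp(4)=360; C_qq(-3)=-4320, C_qq(-1)=720, C_qq(0)=-540, C_qq(1)=1440.
Local minima occur where both diagonal entries positive: (-2, -1), (-2, 1), (4, -1), (4, 1). Count: 4.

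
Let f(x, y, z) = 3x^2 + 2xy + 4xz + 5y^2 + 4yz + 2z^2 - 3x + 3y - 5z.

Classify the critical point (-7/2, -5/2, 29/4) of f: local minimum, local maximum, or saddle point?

The Hessian is constant: H = [[6, 2, 4], [2, 10, 4], [4, 4, 4]].
Leading principal minors: Δ₁ = 6, Δ₂ = 56, Δ₃ = 32.
All leading minors are positive, so H is positive definite: a local minimum.

local minimum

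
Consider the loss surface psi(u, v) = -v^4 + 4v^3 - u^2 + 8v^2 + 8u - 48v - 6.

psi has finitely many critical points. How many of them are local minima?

0

psi separates as a function of u plus a function of v, so ∇psi=0 decouples.
∂psi/∂u = -2(u - 4) = 0 at u ∈ {4}; ∂psi/∂v = -4(v - 3)(v - 2)(v + 2) = 0 at v ∈ {-2, 2, 3}.
The Hessian is diagonal: diag(psi_uu, psi_vv). Second derivatives: psi_uu(4)=-2; psi_vv(-2)=-80, psi_vv(2)=16, psi_vv(3)=-20.
Local minima occur where both diagonal entries positive: none. Count: 0.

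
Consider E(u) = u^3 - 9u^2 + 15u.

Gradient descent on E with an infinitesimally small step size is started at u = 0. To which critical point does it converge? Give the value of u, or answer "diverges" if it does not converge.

E'(u) = 3(u - 5)(u - 1), so E'(0) = 15.
Gradient descent moves in the -E' direction, i.e. u is decreasing.
There is no critical point below u=0, and E' keeps the same sign, so the iterate runs off to −∞.

diverges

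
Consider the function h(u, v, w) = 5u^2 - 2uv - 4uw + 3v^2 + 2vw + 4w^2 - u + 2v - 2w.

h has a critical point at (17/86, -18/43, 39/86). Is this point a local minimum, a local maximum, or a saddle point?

local minimum

The Hessian is constant: H = [[10, -2, -4], [-2, 6, 2], [-4, 2, 8]].
Leading principal minors: Δ₁ = 10, Δ₂ = 56, Δ₃ = 344.
All leading minors are positive, so H is positive definite: a local minimum.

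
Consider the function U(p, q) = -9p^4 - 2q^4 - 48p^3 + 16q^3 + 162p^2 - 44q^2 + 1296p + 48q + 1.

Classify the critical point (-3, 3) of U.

The mixed partial ∂²U/∂p∂q is 0, so the Hessian at any point is diag(U_pp, U_qq) = diag(36(-3p^2 - 8p + 9), 8(-3q^2 + 12q - 11)).
At (-3, 3): H = diag(216, -16).
The eigenvalues have opposite signs, so H is indefinite: a saddle point.

saddle point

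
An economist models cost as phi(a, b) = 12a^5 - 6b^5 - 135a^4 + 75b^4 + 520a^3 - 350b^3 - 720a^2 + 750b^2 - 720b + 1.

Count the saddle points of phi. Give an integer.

8

phi separates as a function of a plus a function of b, so ∇phi=0 decouples.
∂phi/∂a = 60a(a - 4)(a - 3)(a - 2) = 0 at a ∈ {0, 2, 3, 4}; ∂phi/∂b = -30(b - 4)(b - 3)(b - 2)(b - 1) = 0 at b ∈ {1, 2, 3, 4}.
The Hessian is diagonal: diag(phi_aa, phi_bb). Second derivatives: phi_aa(0)=-1440, phi_aa(2)=240, phi_aa(3)=-180, phi_aa(4)=480; phi_bb(1)=180, phi_bb(2)=-60, phi_bb(3)=60, phi_bb(4)=-180.
Saddle points occur where the two diagonal entries have opposite signs: (0, 1), (0, 3), (2, 2), (2, 4), (3, 1), (3, 3), (4, 2), (4, 4). Count: 8.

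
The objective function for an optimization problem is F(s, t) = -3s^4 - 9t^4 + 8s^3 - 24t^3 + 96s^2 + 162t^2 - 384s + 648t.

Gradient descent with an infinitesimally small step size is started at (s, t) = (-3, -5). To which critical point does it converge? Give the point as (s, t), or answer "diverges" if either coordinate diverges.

F is separable, so gradient descent decouples: s follows -∂F/∂s, t follows -∂F/∂t.
∂F/∂s = -12(s - 4)(s - 2)(s + 4); at s=-3 this is -420, so s increases.
∂F/∂t = -36(t - 3)(t + 2)(t + 3); at t=-5 this is 1728, so t decreases.
The t-coordinate has no critical point in that direction and runs off to infinity.

diverges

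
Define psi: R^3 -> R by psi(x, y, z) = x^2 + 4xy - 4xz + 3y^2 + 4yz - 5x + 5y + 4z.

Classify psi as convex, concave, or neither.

neither

psi is quadratic, so its Hessian is the constant matrix H = [[2, 4, -4], [4, 6, 4], [-4, 4, 0]].
Leading principal minors: 2, -4, -256.
Neither pattern holds ⇒ H is indefinite ⇒ neither convex nor concave.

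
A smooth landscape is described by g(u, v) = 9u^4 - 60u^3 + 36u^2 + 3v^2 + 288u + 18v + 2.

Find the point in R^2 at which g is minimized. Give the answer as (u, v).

(-1, -3)

g(u,v) separates as P(u) + Q(v) + 2, so its minimum is min P + min Q + 2.
P'(u) = 36(u - 4)(u - 2)(u + 1) vanishes at u ∈ {-1, 2, 4}; Q'(v) = 6v + 18 vanishes at v ∈ {-3}.
Local minima of P (where P''>0): P(-1)=-183, P(4)=192. Local minima of Q: Q(-3)=-27.
So the global minimum of g is P(-1) + Q(-3) + 2 = -183 − 27 + 2 = -208, attained at (-1, -3).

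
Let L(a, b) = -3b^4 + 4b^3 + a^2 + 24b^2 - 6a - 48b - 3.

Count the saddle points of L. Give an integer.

2

L separates as a function of a plus a function of b, so ∇L=0 decouples.
∂L/∂a = 2(a - 3) = 0 at a ∈ {3}; ∂L/∂b = -12(b - 2)(b - 1)(b + 2) = 0 at b ∈ {-2, 1, 2}.
The Hessian is diagonal: diag(L_aa, L_bb). Second derivatives: L_aa(3)=2; L_bb(-2)=-144, L_bb(1)=36, L_bb(2)=-48.
Saddle points occur where the two diagonal entries have opposite signs: (3, -2), (3, 2). Count: 2.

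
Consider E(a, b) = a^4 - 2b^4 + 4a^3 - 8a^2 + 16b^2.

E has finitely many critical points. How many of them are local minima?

E separates as a function of a plus a function of b, so ∇E=0 decouples.
∂E/∂a = 4a(a - 1)(a + 4) = 0 at a ∈ {-4, 0, 1}; ∂E/∂b = -8b(b - 2)(b + 2) = 0 at b ∈ {-2, 0, 2}.
The Hessian is diagonal: diag(E_aa, E_bb). Second derivatives: E_aa(-4)=80, E_aa(0)=-16, E_aa(1)=20; E_bb(-2)=-64, E_bb(0)=32, E_bb(2)=-64.
Local minima occur where both diagonal entries positive: (-4, 0), (1, 0). Count: 2.

2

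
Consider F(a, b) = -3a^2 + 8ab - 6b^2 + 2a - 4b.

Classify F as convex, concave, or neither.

F is quadratic, so its Hessian is the constant matrix H = [[-6, 8], [8, -12]].
det(H) = 8, tr(H) = -18.
det(H) > 0 and tr(H) < 0, so H is negative definite everywhere: concave.

concave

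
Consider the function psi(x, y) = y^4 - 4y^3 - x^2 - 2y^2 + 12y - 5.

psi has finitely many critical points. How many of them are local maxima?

psi separates as a function of x plus a function of y, so ∇psi=0 decouples.
∂psi/∂x = -2x = 0 at x ∈ {0}; ∂psi/∂y = 4(y - 3)(y - 1)(y + 1) = 0 at y ∈ {-1, 1, 3}.
The Hessian is diagonal: diag(psi_xx, psi_yy). Second derivatives: psi_xx(0)=-2; psi_yy(-1)=32, psi_yy(1)=-16, psi_yy(3)=32.
Local maxima occur where both diagonal entries negative: (0, 1). Count: 1.

1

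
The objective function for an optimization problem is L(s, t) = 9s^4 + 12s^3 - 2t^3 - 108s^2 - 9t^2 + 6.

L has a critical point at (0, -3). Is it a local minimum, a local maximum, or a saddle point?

The mixed partial ∂²L/∂s∂t is 0, so the Hessian at any point is diag(L_ss, L_tt) = diag(36(3s^2 + 2s - 6), -6(2t + 3)).
At (0, -3): H = diag(-216, 18).
The eigenvalues have opposite signs, so H is indefinite: a saddle point.

saddle point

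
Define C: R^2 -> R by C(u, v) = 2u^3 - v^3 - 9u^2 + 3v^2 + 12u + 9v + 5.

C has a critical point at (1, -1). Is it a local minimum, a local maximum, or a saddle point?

The mixed partial ∂²C/∂u∂v is 0, so the Hessian at any point is diag(C_uu, C_vv) = diag(6(2u - 3), 6(-v + 1)).
At (1, -1): H = diag(-6, 12).
The eigenvalues have opposite signs, so H is indefinite: a saddle point.

saddle point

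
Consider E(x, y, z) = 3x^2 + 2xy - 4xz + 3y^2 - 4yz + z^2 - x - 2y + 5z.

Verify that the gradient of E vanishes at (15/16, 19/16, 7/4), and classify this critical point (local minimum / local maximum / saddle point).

∇E = (6x + 2y - 4z - 1, 2x + 6y - 4z - 2, -4x - 4y + 2z + 5); substituting (15/16, 19/16, 7/4) gives ∇E = (0, 0, 0), so (15/16, 19/16, 7/4) is indeed a critical point.
The Hessian is constant: H = [[6, 2, -4], [2, 6, -4], [-4, -4, 2]].
Leading principal minors: Δ₁ = 6, Δ₂ = 32, Δ₃ = -64.
The minors fit neither the all-positive nor the alternating-sign pattern, so H is indefinite: a saddle point.

saddle point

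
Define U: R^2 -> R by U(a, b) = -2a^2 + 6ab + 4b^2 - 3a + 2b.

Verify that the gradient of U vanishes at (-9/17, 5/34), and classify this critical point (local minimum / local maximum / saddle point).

∇U = (-4a + 6b - 3, 6a + 8b + 2); substituting (-9/17, 5/34) gives ∇U = (0, 0), so (-9/17, 5/34) is indeed a critical point.
The Hessian of U is constant: H = [[-4, 6], [6, 8]].
det(H) = (-4)·8 − 6² = -68.
Since det(H) < 0, H is indefinite and the critical point is a saddle point.

saddle point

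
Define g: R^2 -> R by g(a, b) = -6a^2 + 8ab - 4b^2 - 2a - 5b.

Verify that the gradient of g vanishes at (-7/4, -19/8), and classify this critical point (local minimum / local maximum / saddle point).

local maximum

∇g = (-12a + 8b - 2, 8a - 8b - 5); substituting (-7/4, -19/8) gives ∇g = (0, 0), so (-7/4, -19/8) is indeed a critical point.
The Hessian of g is constant: H = [[-12, 8], [8, -8]].
det(H) = (-12)·(-8) − 8² = 32.
det(H) > 0 and tr(H) = -20 < 0, so H is negative definite and the point is a local maximum.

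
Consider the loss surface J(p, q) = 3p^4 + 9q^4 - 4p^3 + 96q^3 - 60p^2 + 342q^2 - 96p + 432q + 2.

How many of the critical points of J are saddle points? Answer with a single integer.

J separates as a function of p plus a function of q, so ∇J=0 decouples.
∂J/∂p = 12(p - 4)(p + 1)(p + 2) = 0 at p ∈ {-2, -1, 4}; ∂J/∂q = 36(q + 1)(q + 3)(q + 4) = 0 at q ∈ {-4, -3, -1}.
The Hessian is diagonal: diag(J_pp, J_qq). Second derivatives: J_pp(-2)=72, J_pp(-1)=-60, J_pp(4)=360; J_qq(-4)=108, J_qq(-3)=-72, J_qq(-1)=216.
Saddle points occur where the two diagonal entries have opposite signs: (-2, -3), (-1, -4), (-1, -1), (4, -3). Count: 4.

4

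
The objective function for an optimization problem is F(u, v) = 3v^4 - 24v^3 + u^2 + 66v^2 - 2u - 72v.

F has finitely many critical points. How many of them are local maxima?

0

F separates as a function of u plus a function of v, so ∇F=0 decouples.
∂F/∂u = 2(u - 1) = 0 at u ∈ {1}; ∂F/∂v = 12(v - 3)(v - 2)(v - 1) = 0 at v ∈ {1, 2, 3}.
The Hessian is diagonal: diag(F_uu, F_vv). Second derivatives: F_uu(1)=2; F_vv(1)=24, F_vv(2)=-12, F_vv(3)=24.
Local maxima occur where both diagonal entries negative: none. Count: 0.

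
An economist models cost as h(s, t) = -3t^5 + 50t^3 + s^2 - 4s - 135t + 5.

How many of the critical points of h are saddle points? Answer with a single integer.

h separates as a function of s plus a function of t, so ∇h=0 decouples.
∂h/∂s = 2(s - 2) = 0 at s ∈ {2}; ∂h/∂t = -15(t - 3)(t - 1)(t + 1)(t + 3) = 0 at t ∈ {-3, -1, 1, 3}.
The Hessian is diagonal: diag(h_ss, h_tt). Second derivatives: h_ss(2)=2; h_tt(-3)=720, h_tt(-1)=-240, h_tt(1)=240, h_tt(3)=-720.
Saddle points occur where the two diagonal entries have opposite signs: (2, -1), (2, 3). Count: 2.

2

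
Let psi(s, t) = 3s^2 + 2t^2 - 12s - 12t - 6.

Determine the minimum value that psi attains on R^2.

psi(s,t) separates as P(s) + Q(t) − 6, so its minimum is min P + min Q − 6.
P'(s) = 6s - 12 vanishes at s ∈ {2}; Q'(t) = 4(t - 3) vanishes at t ∈ {3}.
Local minima of P (where P''>0): P(2)=-12. Local minima of Q: Q(3)=-18.
So the global minimum of psi is P(2) + Q(3) − 6 = -12 − 18 − 6 = -36, attained at (2, 3).

-36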